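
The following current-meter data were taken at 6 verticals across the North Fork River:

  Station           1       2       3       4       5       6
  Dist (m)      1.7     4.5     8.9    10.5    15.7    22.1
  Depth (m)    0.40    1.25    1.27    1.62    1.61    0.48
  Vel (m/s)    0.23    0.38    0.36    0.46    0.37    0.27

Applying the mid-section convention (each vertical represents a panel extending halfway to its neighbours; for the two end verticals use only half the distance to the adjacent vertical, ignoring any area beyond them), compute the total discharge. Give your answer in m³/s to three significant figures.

w_1 = (4.5 − 1.7)/2 = 1.4 m; q_1 = 0.23 × 0.40 × 1.4 = 0.1288 m³/s
w_2 = (8.9 − 1.7)/2 = 3.6 m; q_2 = 0.38 × 1.25 × 3.6 = 1.710 m³/s
w_3 = (10.5 − 4.5)/2 = 3 m; q_3 = 0.36 × 1.27 × 3 = 1.372 m³/s
w_4 = (15.7 − 8.9)/2 = 3.4 m; q_4 = 0.46 × 1.62 × 3.4 = 2.534 m³/s
w_5 = (22.1 − 10.5)/2 = 5.8 m; q_5 = 0.37 × 1.61 × 5.8 = 3.455 m³/s
w_6 = (22.1 − 15.7)/2 = 3.2 m; q_6 = 0.27 × 0.48 × 3.2 = 0.4147 m³/s
Q = Σ qᵢ = 9.614 m³/s

9.61 m³/s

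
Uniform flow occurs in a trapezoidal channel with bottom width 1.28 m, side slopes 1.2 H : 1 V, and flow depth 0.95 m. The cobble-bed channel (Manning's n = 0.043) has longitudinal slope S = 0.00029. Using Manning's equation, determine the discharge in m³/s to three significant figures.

A = (b + z·y)·y = (1.28 + 1.2×0.95)×0.95 = 2.299 m²
P = b + 2y√(1+z²) = 1.28 + 2×0.95×√(1+1.2²) = 4.248 m
R = A/P = 2.299/4.248 = 0.5412 m
Q = (1/n)·A·R^(2/3)·S^(1/2) = (1/0.043) × 2.299 × 0.5412^(2/3) × 0.00029^(1/2) = 0.6047 m³/s

0.605 m³/s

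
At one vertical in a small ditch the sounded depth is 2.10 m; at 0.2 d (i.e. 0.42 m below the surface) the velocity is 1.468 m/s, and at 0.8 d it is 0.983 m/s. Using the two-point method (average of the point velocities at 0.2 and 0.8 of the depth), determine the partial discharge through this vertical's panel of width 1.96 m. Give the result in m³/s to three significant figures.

v̄ = (1.468 + 0.983) / 2 = 1.226 m/s
q = v̄ × d × w = 1.226 × 2.10 × 1.96 = 5.044 m³/s

5.04 m³/s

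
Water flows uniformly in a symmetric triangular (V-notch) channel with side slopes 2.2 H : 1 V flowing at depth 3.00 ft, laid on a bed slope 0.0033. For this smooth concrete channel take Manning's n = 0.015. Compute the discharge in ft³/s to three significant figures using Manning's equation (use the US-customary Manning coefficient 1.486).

139 ft³/s

A = z·y² = 2.2×3.00² = 19.80 ft²
P = 2y√(1+z²) = 2×3.00×√(1+2.2²) = 14.50 ft
R = A/P = 19.80/14.50 = 1.366 ft
Q = (1.486/n)·A·R^(2/3)·S^(1/2) = (1.486/0.015) × 19.80 × 1.366^(2/3) × 0.0033^(1/2) = 138.7 ft³/s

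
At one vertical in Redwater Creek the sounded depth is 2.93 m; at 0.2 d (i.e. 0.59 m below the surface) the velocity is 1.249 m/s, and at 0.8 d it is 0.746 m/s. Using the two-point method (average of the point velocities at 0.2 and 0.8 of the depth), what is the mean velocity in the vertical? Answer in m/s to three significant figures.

0.998 m/s

v̄ = (1.249 + 0.746) / 2 = 0.9975 m/s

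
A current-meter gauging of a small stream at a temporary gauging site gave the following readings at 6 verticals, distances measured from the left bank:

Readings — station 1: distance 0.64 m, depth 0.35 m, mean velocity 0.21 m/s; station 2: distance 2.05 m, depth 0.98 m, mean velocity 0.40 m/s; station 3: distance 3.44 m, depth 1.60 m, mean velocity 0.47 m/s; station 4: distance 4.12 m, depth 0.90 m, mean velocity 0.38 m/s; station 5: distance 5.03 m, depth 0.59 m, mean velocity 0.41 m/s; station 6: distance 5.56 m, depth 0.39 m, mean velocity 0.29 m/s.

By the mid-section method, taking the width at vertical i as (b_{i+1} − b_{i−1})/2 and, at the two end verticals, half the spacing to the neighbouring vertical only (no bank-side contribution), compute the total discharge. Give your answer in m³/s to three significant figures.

w_1 = (2.05 − 0.64)/2 = 0.705 m; q_1 = 0.21 × 0.35 × 0.705 = 0.05182 m³/s
w_2 = (3.44 − 0.64)/2 = 1.4 m; q_2 = 0.40 × 0.98 × 1.4 = 0.5488 m³/s
w_3 = (4.12 − 2.05)/2 = 1.035 m; q_3 = 0.47 × 1.60 × 1.035 = 0.7783 m³/s
w_4 = (5.03 − 3.44)/2 = 0.795 m; q_4 = 0.38 × 0.90 × 0.795 = 0.2719 m³/s
w_5 = (5.56 − 4.12)/2 = 0.72 m; q_5 = 0.41 × 0.59 × 0.72 = 0.1742 m³/s
w_6 = (5.56 − 5.03)/2 = 0.265 m; q_6 = 0.29 × 0.39 × 0.265 = 0.02997 m³/s
Q = Σ qᵢ = 1.855 m³/s

1.85 m³/s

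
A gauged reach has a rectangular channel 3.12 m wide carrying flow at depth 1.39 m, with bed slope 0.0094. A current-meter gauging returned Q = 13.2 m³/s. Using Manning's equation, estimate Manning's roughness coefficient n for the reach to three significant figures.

A = b·y = 3.12 × 1.39 = 4.337 m²
P = b + 2y = 3.12 + 2×1.39 = 5.900 m
R = A/P = 4.337/5.900 = 0.7351 m
n = (1/Q)·A·R^(2/3)·S^(1/2) = (1/13.2) × 4.337 × 0.8145 × 0.09695 = 0.02594

0.0259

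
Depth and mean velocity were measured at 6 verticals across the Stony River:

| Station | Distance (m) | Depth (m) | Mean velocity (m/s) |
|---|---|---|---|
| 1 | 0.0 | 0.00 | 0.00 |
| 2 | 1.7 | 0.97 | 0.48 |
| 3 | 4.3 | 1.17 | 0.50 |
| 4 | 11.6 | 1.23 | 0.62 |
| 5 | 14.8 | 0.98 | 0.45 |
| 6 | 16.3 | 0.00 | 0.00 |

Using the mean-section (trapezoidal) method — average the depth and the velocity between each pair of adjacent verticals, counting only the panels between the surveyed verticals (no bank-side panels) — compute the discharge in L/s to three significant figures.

8520 L/s

Panel 1-2: Δb = 1.7 m, d̄ = (0.00+0.97)/2 = 0.485, v̄ = (0.00+0.48)/2 = 0.24 → q = 1.7×0.485×0.24 = 0.1979 m³/s
Panel 2-3: Δb = 2.6 m, d̄ = (0.97+1.17)/2 = 1.07, v̄ = (0.48+0.50)/2 = 0.49 → q = 2.6×1.07×0.49 = 1.363 m³/s
Panel 3-4: Δb = 7.3 m, d̄ = (1.17+1.23)/2 = 1.2, v̄ = (0.50+0.62)/2 = 0.56 → q = 7.3×1.2×0.56 = 4.906 m³/s
Panel 4-5: Δb = 3.2 m, d̄ = (1.23+0.98)/2 = 1.105, v̄ = (0.62+0.45)/2 = 0.535 → q = 3.2×1.105×0.535 = 1.892 m³/s
Panel 5-6: Δb = 1.5 m, d̄ = (0.98+0.00)/2 = 0.49, v̄ = (0.45+0.00)/2 = 0.225 → q = 1.5×0.49×0.225 = 0.1654 m³/s
Q = Σ q = 8.524 m³/s
= 8.524 × 1000 = 8524 L/s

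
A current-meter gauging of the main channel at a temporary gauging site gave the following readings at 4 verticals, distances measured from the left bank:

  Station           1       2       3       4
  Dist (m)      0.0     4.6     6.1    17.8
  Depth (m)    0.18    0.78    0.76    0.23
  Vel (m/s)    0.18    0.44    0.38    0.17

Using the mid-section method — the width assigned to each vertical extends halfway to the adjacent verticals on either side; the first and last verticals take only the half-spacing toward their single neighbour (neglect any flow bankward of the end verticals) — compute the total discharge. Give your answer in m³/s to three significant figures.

3.26 m³/s

w_1 = (4.6 − 0.0)/2 = 2.3 m; q_1 = 0.18 × 0.18 × 2.3 = 0.07452 m³/s
w_2 = (6.1 − 0.0)/2 = 3.05 m; q_2 = 0.44 × 0.78 × 3.05 = 1.047 m³/s
w_3 = (17.8 − 4.6)/2 = 6.6 m; q_3 = 0.38 × 0.76 × 6.6 = 1.906 m³/s
w_4 = (17.8 − 6.1)/2 = 5.85 m; q_4 = 0.17 × 0.23 × 5.85 = 0.2287 m³/s
Q = Σ qᵢ = 3.256 m³/s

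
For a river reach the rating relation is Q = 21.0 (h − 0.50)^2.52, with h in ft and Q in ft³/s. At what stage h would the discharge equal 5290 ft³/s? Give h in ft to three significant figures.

9.47 ft

h − h₀ = (Q/C)^(1/b) = (5290/21.0)^(1/2.52) = 8.972 ft
h = 0.50 + 8.972 = 9.472 ft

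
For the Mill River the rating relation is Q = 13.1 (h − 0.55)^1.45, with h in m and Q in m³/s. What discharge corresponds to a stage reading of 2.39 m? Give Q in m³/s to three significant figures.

Q = 13.1 × (2.39 − 0.55)^1.45 = 13.1 × 1.84^1.45 = 31.71 m³/s

31.7 m³/s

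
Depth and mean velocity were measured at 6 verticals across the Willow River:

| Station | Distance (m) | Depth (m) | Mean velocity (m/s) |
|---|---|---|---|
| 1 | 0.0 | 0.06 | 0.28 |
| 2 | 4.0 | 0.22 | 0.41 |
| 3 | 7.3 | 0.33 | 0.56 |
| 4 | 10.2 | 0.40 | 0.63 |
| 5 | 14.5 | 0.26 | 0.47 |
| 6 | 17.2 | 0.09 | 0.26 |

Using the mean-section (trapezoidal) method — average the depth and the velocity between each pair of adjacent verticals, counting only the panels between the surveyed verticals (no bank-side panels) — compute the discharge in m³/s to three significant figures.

Panel 1-2: Δb = 4 m, d̄ = (0.06+0.22)/2 = 0.14, v̄ = (0.28+0.41)/2 = 0.345 → q = 4×0.14×0.345 = 0.1932 m³/s
Panel 2-3: Δb = 3.3 m, d̄ = (0.22+0.33)/2 = 0.275, v̄ = (0.41+0.56)/2 = 0.485 → q = 3.3×0.275×0.485 = 0.4401 m³/s
Panel 3-4: Δb = 2.9 m, d̄ = (0.33+0.40)/2 = 0.365, v̄ = (0.56+0.63)/2 = 0.595 → q = 2.9×0.365×0.595 = 0.6298 m³/s
Panel 4-5: Δb = 4.3 m, d̄ = (0.40+0.26)/2 = 0.33, v̄ = (0.63+0.47)/2 = 0.55 → q = 4.3×0.33×0.55 = 0.7805 m³/s
Panel 5-6: Δb = 2.7 m, d̄ = (0.26+0.09)/2 = 0.175, v̄ = (0.47+0.26)/2 = 0.365 → q = 2.7×0.175×0.365 = 0.1725 m³/s
Q = Σ q = 2.216 m³/s

2.22 m³/s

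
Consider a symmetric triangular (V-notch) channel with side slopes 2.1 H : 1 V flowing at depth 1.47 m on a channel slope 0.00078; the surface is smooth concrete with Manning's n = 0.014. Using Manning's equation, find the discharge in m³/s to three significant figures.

6.89 m³/s

A = z·y² = 2.1×1.47² = 4.538 m²
P = 2y√(1+z²) = 2×1.47×√(1+2.1²) = 6.838 m
R = A/P = 4.538/6.838 = 0.6636 m
Q = (1/n)·A·R^(2/3)·S^(1/2) = (1/0.014) × 4.538 × 0.6636^(2/3) × 0.00078^(1/2) = 6.887 m³/s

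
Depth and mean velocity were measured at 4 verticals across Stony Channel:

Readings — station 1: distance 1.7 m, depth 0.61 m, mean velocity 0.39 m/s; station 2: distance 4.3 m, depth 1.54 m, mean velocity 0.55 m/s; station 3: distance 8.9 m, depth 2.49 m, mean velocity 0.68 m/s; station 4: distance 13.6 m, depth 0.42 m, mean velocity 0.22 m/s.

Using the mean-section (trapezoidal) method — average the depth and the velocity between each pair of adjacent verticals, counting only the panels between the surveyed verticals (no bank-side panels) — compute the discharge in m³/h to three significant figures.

36300 m³/h

Panel 1-2: Δb = 2.6 m, d̄ = (0.61+1.54)/2 = 1.075, v̄ = (0.39+0.55)/2 = 0.47 → q = 2.6×1.075×0.47 = 1.314 m³/s
Panel 2-3: Δb = 4.6 m, d̄ = (1.54+2.49)/2 = 2.015, v̄ = (0.55+0.68)/2 = 0.615 → q = 4.6×2.015×0.615 = 5.700 m³/s
Panel 3-4: Δb = 4.7 m, d̄ = (2.49+0.42)/2 = 1.455, v̄ = (0.68+0.22)/2 = 0.45 → q = 4.7×1.455×0.45 = 3.077 m³/s
Q = Σ q = 10.09 m³/s
= 10.09 × 3600 = 36330 m³/h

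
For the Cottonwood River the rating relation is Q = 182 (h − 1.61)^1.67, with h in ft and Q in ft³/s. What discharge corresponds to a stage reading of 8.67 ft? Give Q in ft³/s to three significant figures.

4760 ft³/s

Q = 182 × (8.67 − 1.61)^1.67 = 182 × 7.06^1.67 = 4760 ft³/s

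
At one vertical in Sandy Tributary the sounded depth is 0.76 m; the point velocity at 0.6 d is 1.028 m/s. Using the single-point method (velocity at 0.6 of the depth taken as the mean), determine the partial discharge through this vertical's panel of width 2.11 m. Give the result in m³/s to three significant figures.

v̄ = v₀.₆ = 1.028 m/s
q = v̄ × d × w = 1.028 × 0.76 × 2.11 = 1.649 m³/s

1.65 m³/s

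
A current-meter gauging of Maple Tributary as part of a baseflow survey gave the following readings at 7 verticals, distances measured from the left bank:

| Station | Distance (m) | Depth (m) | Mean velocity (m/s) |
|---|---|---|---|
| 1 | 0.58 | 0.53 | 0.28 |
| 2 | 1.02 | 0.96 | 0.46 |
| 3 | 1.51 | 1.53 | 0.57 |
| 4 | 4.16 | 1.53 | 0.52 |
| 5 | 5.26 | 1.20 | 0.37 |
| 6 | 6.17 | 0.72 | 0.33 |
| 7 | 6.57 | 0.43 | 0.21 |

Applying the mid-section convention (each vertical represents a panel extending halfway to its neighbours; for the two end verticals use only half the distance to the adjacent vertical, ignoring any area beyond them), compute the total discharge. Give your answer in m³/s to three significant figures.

w_1 = (1.02 − 0.58)/2 = 0.22 m; q_1 = 0.28 × 0.53 × 0.22 = 0.03265 m³/s
w_2 = (1.51 − 0.58)/2 = 0.465 m; q_2 = 0.46 × 0.96 × 0.465 = 0.2053 m³/s
w_3 = (4.16 − 1.02)/2 = 1.57 m; q_3 = 0.57 × 1.53 × 1.57 = 1.369 m³/s
w_4 = (5.26 − 1.51)/2 = 1.875 m; q_4 = 0.52 × 1.53 × 1.875 = 1.492 m³/s
w_5 = (6.17 − 4.16)/2 = 1.005 m; q_5 = 0.37 × 1.20 × 1.005 = 0.4462 m³/s
w_6 = (6.57 − 5.26)/2 = 0.655 m; q_6 = 0.33 × 0.72 × 0.655 = 0.1556 m³/s
w_7 = (6.57 − 6.17)/2 = 0.2 m; q_7 = 0.21 × 0.43 × 0.2 = 0.01806 m³/s
Q = Σ qᵢ = 3.719 m³/s

3.72 m³/s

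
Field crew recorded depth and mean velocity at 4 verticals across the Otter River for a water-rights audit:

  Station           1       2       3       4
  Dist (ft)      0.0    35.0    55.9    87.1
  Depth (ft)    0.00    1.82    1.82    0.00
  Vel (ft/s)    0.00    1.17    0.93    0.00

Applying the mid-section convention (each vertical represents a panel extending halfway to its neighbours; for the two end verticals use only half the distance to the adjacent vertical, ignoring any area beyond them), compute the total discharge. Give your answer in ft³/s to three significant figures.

w_2 = (55.9 − 0.0)/2 = 27.95 ft; q_2 = 1.17 × 1.82 × 27.95 = 59.52 ft³/s
w_3 = (87.1 − 35.0)/2 = 26.05 ft; q_3 = 0.93 × 1.82 × 26.05 = 44.09 ft³/s
Stations 1, 4 contribute zero (depth or velocity is 0).
Q = Σ qᵢ = 103.6 ft³/s

104 ft³/s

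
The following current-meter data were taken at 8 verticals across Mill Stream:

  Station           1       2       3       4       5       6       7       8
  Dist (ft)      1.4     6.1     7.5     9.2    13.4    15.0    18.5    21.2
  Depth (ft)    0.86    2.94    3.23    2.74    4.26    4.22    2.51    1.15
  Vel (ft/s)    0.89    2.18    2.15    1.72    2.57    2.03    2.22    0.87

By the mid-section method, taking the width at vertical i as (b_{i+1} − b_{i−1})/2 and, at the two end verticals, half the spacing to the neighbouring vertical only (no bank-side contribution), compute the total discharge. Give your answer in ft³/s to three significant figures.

w_1 = (6.1 − 1.4)/2 = 2.35 ft; q_1 = 0.89 × 0.86 × 2.35 = 1.799 ft³/s
w_2 = (7.5 − 1.4)/2 = 3.05 ft; q_2 = 2.18 × 2.94 × 3.05 = 19.55 ft³/s
w_3 = (9.2 − 6.1)/2 = 1.55 ft; q_3 = 2.15 × 3.23 × 1.55 = 10.76 ft³/s
w_4 = (13.4 − 7.5)/2 = 2.95 ft; q_4 = 1.72 × 2.74 × 2.95 = 13.90 ft³/s
w_5 = (15.0 − 9.2)/2 = 2.9 ft; q_5 = 2.57 × 4.26 × 2.9 = 31.75 ft³/s
w_6 = (18.5 − 13.4)/2 = 2.55 ft; q_6 = 2.03 × 4.22 × 2.55 = 21.84 ft³/s
w_7 = (21.2 − 15.0)/2 = 3.1 ft; q_7 = 2.22 × 2.51 × 3.1 = 17.27 ft³/s
w_8 = (21.2 − 18.5)/2 = 1.35 ft; q_8 = 0.87 × 1.15 × 1.35 = 1.351 ft³/s
Q = Σ qᵢ = 118.2 ft³/s

118 ft³/s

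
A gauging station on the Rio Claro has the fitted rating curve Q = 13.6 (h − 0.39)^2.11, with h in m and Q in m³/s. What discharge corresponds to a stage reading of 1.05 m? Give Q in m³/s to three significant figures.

5.66 m³/s

Q = 13.6 × (1.05 − 0.39)^2.11 = 13.6 × 0.66^2.11 = 5.659 m³/s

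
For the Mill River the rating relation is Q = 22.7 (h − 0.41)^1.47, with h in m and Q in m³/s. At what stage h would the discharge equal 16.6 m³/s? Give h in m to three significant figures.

1.22 m

h − h₀ = (Q/C)^(1/b) = (16.6/22.7)^(1/1.47) = 0.8082 m
h = 0.41 + 0.8082 = 1.218 m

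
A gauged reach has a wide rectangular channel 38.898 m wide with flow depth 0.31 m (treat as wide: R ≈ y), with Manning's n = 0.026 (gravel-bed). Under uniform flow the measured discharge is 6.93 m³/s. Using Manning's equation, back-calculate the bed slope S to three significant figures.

0.00106

A = b·y = 38.898 × 0.31 = 12.06 m²
Wide channel: R ≈ y = 0.31 m
S = (Q·n / (1·A·R^(2/3)))² = (6.93×0.026 / (1×12.06×0.4580))² = 0.001064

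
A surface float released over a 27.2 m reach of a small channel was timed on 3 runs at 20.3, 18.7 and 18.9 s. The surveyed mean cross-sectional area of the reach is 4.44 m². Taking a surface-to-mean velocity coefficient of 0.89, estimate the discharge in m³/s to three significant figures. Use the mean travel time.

5.57 m³/s

t̄ = (20.3 + 18.7 + 18.9) / 3 = 19.3 s
v_surface = L / t̄ = 27.2 / 19.3 = 1.409 m/s
v_mean = 0.89 × 1.409 = 1.254 m/s
Q = A × v_mean = 4.44 × 1.254 = 5.569 m³/s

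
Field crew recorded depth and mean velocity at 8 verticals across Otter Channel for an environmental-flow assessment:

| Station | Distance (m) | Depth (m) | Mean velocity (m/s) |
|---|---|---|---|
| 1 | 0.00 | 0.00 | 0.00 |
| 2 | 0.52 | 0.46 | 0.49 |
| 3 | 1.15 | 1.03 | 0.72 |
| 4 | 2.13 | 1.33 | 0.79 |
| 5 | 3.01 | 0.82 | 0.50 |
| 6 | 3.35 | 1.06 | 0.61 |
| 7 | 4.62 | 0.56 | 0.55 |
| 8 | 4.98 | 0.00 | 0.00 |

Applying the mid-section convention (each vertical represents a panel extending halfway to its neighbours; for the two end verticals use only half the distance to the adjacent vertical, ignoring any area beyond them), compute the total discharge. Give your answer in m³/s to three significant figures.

2.73 m³/s

w_2 = (1.15 − 0.00)/2 = 0.575 m; q_2 = 0.49 × 0.46 × 0.575 = 0.1296 m³/s
w_3 = (2.13 − 0.52)/2 = 0.805 m; q_3 = 0.72 × 1.03 × 0.805 = 0.5970 m³/s
w_4 = (3.01 − 1.15)/2 = 0.93 m; q_4 = 0.79 × 1.33 × 0.93 = 0.9772 m³/s
w_5 = (3.35 − 2.13)/2 = 0.61 m; q_5 = 0.50 × 0.82 × 0.61 = 0.2501 m³/s
w_6 = (4.62 − 3.01)/2 = 0.805 m; q_6 = 0.61 × 1.06 × 0.805 = 0.5205 m³/s
w_7 = (4.98 − 3.35)/2 = 0.815 m; q_7 = 0.55 × 0.56 × 0.815 = 0.2510 m³/s
Stations 1, 8 contribute zero (depth or velocity is 0).
Q = Σ qᵢ = 2.725 m³/s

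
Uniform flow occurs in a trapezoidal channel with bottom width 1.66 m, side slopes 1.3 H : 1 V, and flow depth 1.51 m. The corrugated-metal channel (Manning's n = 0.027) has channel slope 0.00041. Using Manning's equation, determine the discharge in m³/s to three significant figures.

A = (b + z·y)·y = (1.66 + 1.3×1.51)×1.51 = 5.471 m²
P = b + 2y√(1+z²) = 1.66 + 2×1.51×√(1+1.3²) = 6.613 m
R = A/P = 5.471/6.613 = 0.8272 m
Q = (1/n)·A·R^(2/3)·S^(1/2) = (1/0.027) × 5.471 × 0.8272^(2/3) × 0.00041^(1/2) = 3.615 m³/s

3.62 m³/s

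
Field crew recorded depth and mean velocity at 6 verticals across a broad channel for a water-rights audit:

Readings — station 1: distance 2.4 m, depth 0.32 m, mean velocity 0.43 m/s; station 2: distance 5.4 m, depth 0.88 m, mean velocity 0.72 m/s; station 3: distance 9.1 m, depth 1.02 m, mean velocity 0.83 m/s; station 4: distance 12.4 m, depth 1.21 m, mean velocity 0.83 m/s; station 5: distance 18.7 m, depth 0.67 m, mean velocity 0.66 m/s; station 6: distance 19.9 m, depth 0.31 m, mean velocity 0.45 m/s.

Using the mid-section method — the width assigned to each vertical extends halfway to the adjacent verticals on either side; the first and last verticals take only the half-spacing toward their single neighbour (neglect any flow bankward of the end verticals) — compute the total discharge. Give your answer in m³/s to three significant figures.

w_1 = (5.4 − 2.4)/2 = 1.5 m; q_1 = 0.43 × 0.32 × 1.5 = 0.2064 m³/s
w_2 = (9.1 − 2.4)/2 = 3.35 m; q_2 = 0.72 × 0.88 × 3.35 = 2.123 m³/s
w_3 = (12.4 − 5.4)/2 = 3.5 m; q_3 = 0.83 × 1.02 × 3.5 = 2.963 m³/s
w_4 = (18.7 − 9.1)/2 = 4.8 m; q_4 = 0.83 × 1.21 × 4.8 = 4.821 m³/s
w_5 = (19.9 − 12.4)/2 = 3.75 m; q_5 = 0.66 × 0.67 × 3.75 = 1.658 m³/s
w_6 = (19.9 − 18.7)/2 = 0.6 m; q_6 = 0.45 × 0.31 × 0.6 = 0.08370 m³/s
Q = Σ qᵢ = 11.85 m³/s

11.9 m³/s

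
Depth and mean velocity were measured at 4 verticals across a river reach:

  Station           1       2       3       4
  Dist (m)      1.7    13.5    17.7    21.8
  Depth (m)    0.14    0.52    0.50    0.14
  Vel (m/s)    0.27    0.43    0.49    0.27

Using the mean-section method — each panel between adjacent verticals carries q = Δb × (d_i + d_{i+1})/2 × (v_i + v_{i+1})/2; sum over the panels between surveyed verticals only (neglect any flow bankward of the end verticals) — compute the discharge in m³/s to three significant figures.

Panel 1-2: Δb = 11.8 m, d̄ = (0.14+0.52)/2 = 0.33, v̄ = (0.27+0.43)/2 = 0.35 → q = 11.8×0.33×0.35 = 1.363 m³/s
Panel 2-3: Δb = 4.2 m, d̄ = (0.52+0.50)/2 = 0.51, v̄ = (0.43+0.49)/2 = 0.46 → q = 4.2×0.51×0.46 = 0.9853 m³/s
Panel 3-4: Δb = 4.1 m, d̄ = (0.50+0.14)/2 = 0.32, v̄ = (0.49+0.27)/2 = 0.38 → q = 4.1×0.32×0.38 = 0.4986 m³/s
Q = Σ q = 2.847 m³/s

2.85 m³/s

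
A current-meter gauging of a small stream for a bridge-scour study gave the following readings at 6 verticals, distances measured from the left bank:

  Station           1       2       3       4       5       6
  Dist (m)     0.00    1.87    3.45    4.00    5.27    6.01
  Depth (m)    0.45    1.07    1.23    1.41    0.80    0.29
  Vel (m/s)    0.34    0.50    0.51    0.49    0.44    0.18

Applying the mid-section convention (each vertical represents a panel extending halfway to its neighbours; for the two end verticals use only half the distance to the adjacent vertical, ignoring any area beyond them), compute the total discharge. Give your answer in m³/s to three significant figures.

2.74 m³/s

w_1 = (1.87 − 0.00)/2 = 0.935 m; q_1 = 0.34 × 0.45 × 0.935 = 0.1431 m³/s
w_2 = (3.45 − 0.00)/2 = 1.725 m; q_2 = 0.50 × 1.07 × 1.725 = 0.9229 m³/s
w_3 = (4.00 − 1.87)/2 = 1.065 m; q_3 = 0.51 × 1.23 × 1.065 = 0.6681 m³/s
w_4 = (5.27 − 3.45)/2 = 0.91 m; q_4 = 0.49 × 1.41 × 0.91 = 0.6287 m³/s
w_5 = (6.01 − 4.00)/2 = 1.005 m; q_5 = 0.44 × 0.80 × 1.005 = 0.3538 m³/s
w_6 = (6.01 − 5.27)/2 = 0.37 m; q_6 = 0.18 × 0.29 × 0.37 = 0.01931 m³/s
Q = Σ qᵢ = 2.736 m³/s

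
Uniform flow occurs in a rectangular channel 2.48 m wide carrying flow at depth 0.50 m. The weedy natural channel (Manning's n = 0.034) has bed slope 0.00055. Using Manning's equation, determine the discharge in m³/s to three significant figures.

A = b·y = 2.48 × 0.50 = 1.240 m²
P = b + 2y = 2.48 + 2×0.50 = 3.480 m
R = A/P = 1.240/3.480 = 0.3563 m
Q = (1/n)·A·R^(2/3)·S^(1/2) = (1/0.034) × 1.240 × 0.3563^(2/3) × 0.00055^(1/2) = 0.4299 m³/s

0.430 m³/s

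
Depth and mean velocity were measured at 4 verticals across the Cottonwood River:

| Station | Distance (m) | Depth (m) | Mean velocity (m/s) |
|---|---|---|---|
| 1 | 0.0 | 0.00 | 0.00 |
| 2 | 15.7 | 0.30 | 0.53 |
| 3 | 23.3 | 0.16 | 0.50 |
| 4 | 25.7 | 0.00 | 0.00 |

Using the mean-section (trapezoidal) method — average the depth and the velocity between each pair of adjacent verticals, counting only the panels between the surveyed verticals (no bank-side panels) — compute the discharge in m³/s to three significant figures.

1.57 m³/s

Panel 1-2: Δb = 15.7 m, d̄ = (0.00+0.30)/2 = 0.15, v̄ = (0.00+0.53)/2 = 0.265 → q = 15.7×0.15×0.265 = 0.6241 m³/s
Panel 2-3: Δb = 7.6 m, d̄ = (0.30+0.16)/2 = 0.23, v̄ = (0.53+0.50)/2 = 0.515 → q = 7.6×0.23×0.515 = 0.9002 m³/s
Panel 3-4: Δb = 2.4 m, d̄ = (0.16+0.00)/2 = 0.08, v̄ = (0.50+0.00)/2 = 0.25 → q = 2.4×0.08×0.25 = 0.04800 m³/s
Q = Σ q = 1.572 m³/s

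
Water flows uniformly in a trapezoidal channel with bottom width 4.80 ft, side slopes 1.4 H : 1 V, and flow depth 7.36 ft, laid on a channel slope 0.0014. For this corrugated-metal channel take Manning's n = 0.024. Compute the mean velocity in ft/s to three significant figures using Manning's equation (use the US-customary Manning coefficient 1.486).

5.53 ft/s

A = (b + z·y)·y = (4.80 + 1.4×7.36)×7.36 = 111.2 ft²
P = b + 2y√(1+z²) = 4.80 + 2×7.36×√(1+1.4²) = 30.13 ft
R = A/P = 111.2/30.13 = 3.690 ft
Q = (1.486/n)·A·R^(2/3)·S^(1/2) = (1.486/0.024) × 111.2 × 3.690^(2/3) × 0.0014^(1/2) = 615.0 ft³/s
V = Q/A = 615.0/111.2 = 5.532 ft/s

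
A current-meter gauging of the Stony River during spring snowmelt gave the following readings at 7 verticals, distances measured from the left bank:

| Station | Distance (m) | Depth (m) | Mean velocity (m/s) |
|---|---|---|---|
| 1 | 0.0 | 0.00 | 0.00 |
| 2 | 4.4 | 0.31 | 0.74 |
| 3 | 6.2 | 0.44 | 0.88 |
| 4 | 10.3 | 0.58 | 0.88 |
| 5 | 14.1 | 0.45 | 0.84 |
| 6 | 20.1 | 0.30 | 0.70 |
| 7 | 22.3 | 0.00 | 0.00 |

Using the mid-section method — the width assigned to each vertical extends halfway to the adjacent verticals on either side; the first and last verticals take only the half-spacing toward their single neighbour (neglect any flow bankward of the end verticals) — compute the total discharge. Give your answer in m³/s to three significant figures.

6.58 m³/s

w_2 = (6.2 − 0.0)/2 = 3.1 m; q_2 = 0.74 × 0.31 × 3.1 = 0.7111 m³/s
w_3 = (10.3 − 4.4)/2 = 2.95 m; q_3 = 0.88 × 0.44 × 2.95 = 1.142 m³/s
w_4 = (14.1 − 6.2)/2 = 3.95 m; q_4 = 0.88 × 0.58 × 3.95 = 2.016 m³/s
w_5 = (20.1 − 10.3)/2 = 4.9 m; q_5 = 0.84 × 0.45 × 4.9 = 1.852 m³/s
w_6 = (22.3 − 14.1)/2 = 4.1 m; q_6 = 0.70 × 0.30 × 4.1 = 0.8610 m³/s
Stations 1, 7 contribute zero (depth or velocity is 0).
Q = Σ qᵢ = 6.583 m³/s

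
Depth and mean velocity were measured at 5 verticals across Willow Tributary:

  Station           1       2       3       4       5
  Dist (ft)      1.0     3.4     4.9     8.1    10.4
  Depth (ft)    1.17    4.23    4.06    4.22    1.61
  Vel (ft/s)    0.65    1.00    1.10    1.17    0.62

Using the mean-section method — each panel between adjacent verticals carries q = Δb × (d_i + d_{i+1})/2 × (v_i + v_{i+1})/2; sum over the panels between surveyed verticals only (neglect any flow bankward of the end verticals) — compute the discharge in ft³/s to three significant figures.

Panel 1-2: Δb = 2.4 ft, d̄ = (1.17+4.23)/2 = 2.7, v̄ = (0.65+1.00)/2 = 0.825 → q = 2.4×2.7×0.825 = 5.346 ft³/s
Panel 2-3: Δb = 1.5 ft, d̄ = (4.23+4.06)/2 = 4.145, v̄ = (1.00+1.10)/2 = 1.05 → q = 1.5×4.145×1.05 = 6.528 ft³/s
Panel 3-4: Δb = 3.2 ft, d̄ = (4.06+4.22)/2 = 4.14, v̄ = (1.10+1.17)/2 = 1.135 → q = 3.2×4.14×1.135 = 15.04 ft³/s
Panel 4-5: Δb = 2.3 ft, d̄ = (4.22+1.61)/2 = 2.915, v̄ = (1.17+0.62)/2 = 0.895 → q = 2.3×2.915×0.895 = 6.001 ft³/s
Q = Σ q = 32.91 ft³/s

32.9 ft³/s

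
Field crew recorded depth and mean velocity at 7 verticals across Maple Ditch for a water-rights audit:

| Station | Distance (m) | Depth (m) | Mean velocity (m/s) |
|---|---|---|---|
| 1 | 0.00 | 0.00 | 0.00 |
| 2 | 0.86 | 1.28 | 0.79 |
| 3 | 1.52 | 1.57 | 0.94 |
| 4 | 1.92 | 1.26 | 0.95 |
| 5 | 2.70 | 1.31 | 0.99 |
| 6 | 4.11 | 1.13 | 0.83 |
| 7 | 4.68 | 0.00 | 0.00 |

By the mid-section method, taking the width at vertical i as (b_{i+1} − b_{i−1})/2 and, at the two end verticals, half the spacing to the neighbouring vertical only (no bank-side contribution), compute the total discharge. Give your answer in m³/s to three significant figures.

w_2 = (1.52 − 0.00)/2 = 0.76 m; q_2 = 0.79 × 1.28 × 0.76 = 0.7685 m³/s
w_3 = (1.92 − 0.86)/2 = 0.53 m; q_3 = 0.94 × 1.57 × 0.53 = 0.7822 m³/s
w_4 = (2.70 − 1.52)/2 = 0.59 m; q_4 = 0.95 × 1.26 × 0.59 = 0.7062 m³/s
w_5 = (4.11 − 1.92)/2 = 1.095 m; q_5 = 0.99 × 1.31 × 1.095 = 1.420 m³/s
w_6 = (4.68 − 2.70)/2 = 0.99 m; q_6 = 0.83 × 1.13 × 0.99 = 0.9285 m³/s
Stations 1, 7 contribute zero (depth or velocity is 0).
Q = Σ qᵢ = 4.606 m³/s

4.61 m³/s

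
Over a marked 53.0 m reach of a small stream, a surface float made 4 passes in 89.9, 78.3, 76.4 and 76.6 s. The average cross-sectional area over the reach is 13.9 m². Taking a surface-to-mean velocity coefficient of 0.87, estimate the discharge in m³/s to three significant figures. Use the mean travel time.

t̄ = (89.9 + 78.3 + 76.4 + 76.6) / 4 = 80.3 s
v_surface = L / t̄ = 53.0 / 80.3 = 0.6600 m/s
v_mean = 0.87 × 0.6600 = 0.5742 m/s
Q = A × v_mean = 13.9 × 0.5742 = 7.982 m³/s

7.98 m³/s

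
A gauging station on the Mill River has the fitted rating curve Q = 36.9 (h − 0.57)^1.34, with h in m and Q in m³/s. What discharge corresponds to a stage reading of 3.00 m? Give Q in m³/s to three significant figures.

121 m³/s

Q = 36.9 × (3.00 − 0.57)^1.34 = 36.9 × 2.43^1.34 = 121.3 m³/s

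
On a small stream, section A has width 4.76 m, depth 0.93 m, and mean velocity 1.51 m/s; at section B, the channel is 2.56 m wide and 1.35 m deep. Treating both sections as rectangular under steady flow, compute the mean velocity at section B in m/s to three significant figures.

1.93 m/s

Q = A₁V₁ = (4.76×0.93) × 1.51 = 6.684 m³/s
A₂ = 2.56 × 1.35 = 3.456 m²
V₂ = Q/A₂ = 6.684/3.456 = 1.934 m/s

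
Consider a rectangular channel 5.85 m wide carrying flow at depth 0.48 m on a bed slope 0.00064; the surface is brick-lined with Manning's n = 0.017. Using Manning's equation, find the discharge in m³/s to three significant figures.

2.31 m³/s

A = b·y = 5.85 × 0.48 = 2.808 m²
P = b + 2y = 5.85 + 2×0.48 = 6.810 m
R = A/P = 2.808/6.810 = 0.4123 m
Q = (1/n)·A·R^(2/3)·S^(1/2) = (1/0.017) × 2.808 × 0.4123^(2/3) × 0.00064^(1/2) = 2.315 m³/s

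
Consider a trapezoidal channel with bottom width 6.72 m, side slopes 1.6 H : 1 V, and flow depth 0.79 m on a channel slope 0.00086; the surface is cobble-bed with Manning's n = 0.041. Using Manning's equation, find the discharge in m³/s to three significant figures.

A = (b + z·y)·y = (6.72 + 1.6×0.79)×0.79 = 6.307 m²
P = b + 2y√(1+z²) = 6.72 + 2×0.79×√(1+1.6²) = 9.701 m
R = A/P = 6.307/9.701 = 0.6502 m
Q = (1/n)·A·R^(2/3)·S^(1/2) = (1/0.041) × 6.307 × 0.6502^(2/3) × 0.00086^(1/2) = 3.386 m³/s

3.39 m³/s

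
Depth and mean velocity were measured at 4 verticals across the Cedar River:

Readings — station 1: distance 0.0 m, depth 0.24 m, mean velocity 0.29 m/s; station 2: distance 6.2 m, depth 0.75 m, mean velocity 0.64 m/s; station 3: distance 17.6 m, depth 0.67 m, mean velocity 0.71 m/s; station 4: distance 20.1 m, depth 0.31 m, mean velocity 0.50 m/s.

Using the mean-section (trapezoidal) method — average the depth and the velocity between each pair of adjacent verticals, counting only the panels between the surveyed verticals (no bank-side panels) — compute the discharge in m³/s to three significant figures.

7.63 m³/s

Panel 1-2: Δb = 6.2 m, d̄ = (0.24+0.75)/2 = 0.495, v̄ = (0.29+0.64)/2 = 0.465 → q = 6.2×0.495×0.465 = 1.427 m³/s
Panel 2-3: Δb = 11.4 m, d̄ = (0.75+0.67)/2 = 0.71, v̄ = (0.64+0.71)/2 = 0.675 → q = 11.4×0.71×0.675 = 5.463 m³/s
Panel 3-4: Δb = 2.5 m, d̄ = (0.67+0.31)/2 = 0.49, v̄ = (0.71+0.50)/2 = 0.605 → q = 2.5×0.49×0.605 = 0.7411 m³/s
Q = Σ q = 7.632 m³/s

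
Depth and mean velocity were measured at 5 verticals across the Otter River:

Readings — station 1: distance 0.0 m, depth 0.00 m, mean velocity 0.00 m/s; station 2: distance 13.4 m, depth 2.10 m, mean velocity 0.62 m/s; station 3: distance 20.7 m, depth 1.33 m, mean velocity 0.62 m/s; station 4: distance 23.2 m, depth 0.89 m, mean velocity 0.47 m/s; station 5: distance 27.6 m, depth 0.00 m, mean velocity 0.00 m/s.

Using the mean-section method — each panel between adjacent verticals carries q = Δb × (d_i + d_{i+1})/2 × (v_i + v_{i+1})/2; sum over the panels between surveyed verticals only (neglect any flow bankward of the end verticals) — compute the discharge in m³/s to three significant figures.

14.1 m³/s

Panel 1-2: Δb = 13.4 m, d̄ = (0.00+2.10)/2 = 1.05, v̄ = (0.00+0.62)/2 = 0.31 → q = 13.4×1.05×0.31 = 4.362 m³/s
Panel 2-3: Δb = 7.3 m, d̄ = (2.10+1.33)/2 = 1.715, v̄ = (0.62+0.62)/2 = 0.62 → q = 7.3×1.715×0.62 = 7.762 m³/s
Panel 3-4: Δb = 2.5 m, d̄ = (1.33+0.89)/2 = 1.11, v̄ = (0.62+0.47)/2 = 0.545 → q = 2.5×1.11×0.545 = 1.512 m³/s
Panel 4-5: Δb = 4.4 m, d̄ = (0.89+0.00)/2 = 0.445, v̄ = (0.47+0.00)/2 = 0.235 → q = 4.4×0.445×0.235 = 0.4601 m³/s
Q = Σ q = 14.10 m³/s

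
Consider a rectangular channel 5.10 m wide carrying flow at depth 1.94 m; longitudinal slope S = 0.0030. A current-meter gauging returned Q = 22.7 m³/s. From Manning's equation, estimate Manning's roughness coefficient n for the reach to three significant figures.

0.0255

A = b·y = 5.10 × 1.94 = 9.894 m²
P = b + 2y = 5.10 + 2×1.94 = 8.980 m
R = A/P = 9.894/8.980 = 1.102 m
n = (1/Q)·A·R^(2/3)·S^(1/2) = (1/22.7) × 9.894 × 1.067 × 0.05477 = 0.02547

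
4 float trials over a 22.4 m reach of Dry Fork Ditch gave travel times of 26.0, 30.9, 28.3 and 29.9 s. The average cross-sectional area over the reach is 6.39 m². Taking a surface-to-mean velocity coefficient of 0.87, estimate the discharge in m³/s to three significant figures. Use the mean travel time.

4.33 m³/s

t̄ = (26.0 + 30.9 + 28.3 + 29.9) / 4 = 28.775 s
v_surface = L / t̄ = 22.4 / 28.775 = 0.7785 m/s
v_mean = 0.87 × 0.7785 = 0.6773 m/s
Q = A × v_mean = 6.39 × 0.6773 = 4.328 m³/s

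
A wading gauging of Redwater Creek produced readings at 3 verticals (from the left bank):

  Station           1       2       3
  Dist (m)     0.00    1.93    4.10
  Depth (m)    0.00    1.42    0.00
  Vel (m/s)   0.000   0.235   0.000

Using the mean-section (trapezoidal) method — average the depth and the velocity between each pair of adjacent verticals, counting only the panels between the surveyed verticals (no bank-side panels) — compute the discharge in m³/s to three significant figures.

0.342 m³/s

Panel 1-2: Δb = 1.93 m, d̄ = (0.00+1.42)/2 = 0.71, v̄ = (0.000+0.235)/2 = 0.1175 → q = 1.93×0.71×0.1175 = 0.1610 m³/s
Panel 2-3: Δb = 2.17 m, d̄ = (1.42+0.00)/2 = 0.71, v̄ = (0.235+0.000)/2 = 0.1175 → q = 2.17×0.71×0.1175 = 0.1810 m³/s
Q = Σ q = 0.3420 m³/s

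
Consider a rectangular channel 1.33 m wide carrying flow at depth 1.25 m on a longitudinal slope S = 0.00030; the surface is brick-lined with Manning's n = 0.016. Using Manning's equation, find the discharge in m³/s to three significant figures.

1.03 m³/s

A = b·y = 1.33 × 1.25 = 1.663 m²
P = b + 2y = 1.33 + 2×1.25 = 3.830 m
R = A/P = 1.663/3.830 = 0.4341 m
Q = (1/n)·A·R^(2/3)·S^(1/2) = (1/0.016) × 1.663 × 0.4341^(2/3) × 0.00030^(1/2) = 1.032 m³/s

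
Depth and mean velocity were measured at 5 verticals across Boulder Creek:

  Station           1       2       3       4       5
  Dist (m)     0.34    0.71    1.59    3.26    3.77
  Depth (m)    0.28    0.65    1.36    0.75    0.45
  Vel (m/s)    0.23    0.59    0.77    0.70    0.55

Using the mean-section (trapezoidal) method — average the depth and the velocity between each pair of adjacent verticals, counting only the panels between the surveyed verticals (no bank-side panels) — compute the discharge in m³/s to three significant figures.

2.16 m³/s

Panel 1-2: Δb = 0.37 m, d̄ = (0.28+0.65)/2 = 0.465, v̄ = (0.23+0.59)/2 = 0.41 → q = 0.37×0.465×0.41 = 0.07054 m³/s
Panel 2-3: Δb = 0.88 m, d̄ = (0.65+1.36)/2 = 1.005, v̄ = (0.59+0.77)/2 = 0.68 → q = 0.88×1.005×0.68 = 0.6014 m³/s
Panel 3-4: Δb = 1.67 m, d̄ = (1.36+0.75)/2 = 1.055, v̄ = (0.77+0.70)/2 = 0.735 → q = 1.67×1.055×0.735 = 1.295 m³/s
Panel 4-5: Δb = 0.51 m, d̄ = (0.75+0.45)/2 = 0.6, v̄ = (0.70+0.55)/2 = 0.625 → q = 0.51×0.6×0.625 = 0.1913 m³/s
Q = Σ q = 2.158 m³/s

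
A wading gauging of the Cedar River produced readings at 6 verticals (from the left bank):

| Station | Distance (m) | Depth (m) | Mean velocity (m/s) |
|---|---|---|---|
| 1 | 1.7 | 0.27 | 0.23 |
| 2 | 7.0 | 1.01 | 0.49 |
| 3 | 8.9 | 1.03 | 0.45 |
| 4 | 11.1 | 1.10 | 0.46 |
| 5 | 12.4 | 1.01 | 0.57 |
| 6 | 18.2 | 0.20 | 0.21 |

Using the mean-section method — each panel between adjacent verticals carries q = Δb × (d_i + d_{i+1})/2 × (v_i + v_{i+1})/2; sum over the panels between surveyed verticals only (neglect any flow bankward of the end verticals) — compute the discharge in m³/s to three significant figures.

5.27 m³/s

Panel 1-2: Δb = 5.3 m, d̄ = (0.27+1.01)/2 = 0.64, v̄ = (0.23+0.49)/2 = 0.36 → q = 5.3×0.64×0.36 = 1.221 m³/s
Panel 2-3: Δb = 1.9 m, d̄ = (1.01+1.03)/2 = 1.02, v̄ = (0.49+0.45)/2 = 0.47 → q = 1.9×1.02×0.47 = 0.9109 m³/s
Panel 3-4: Δb = 2.2 m, d̄ = (1.03+1.10)/2 = 1.065, v̄ = (0.45+0.46)/2 = 0.455 → q = 2.2×1.065×0.455 = 1.066 m³/s
Panel 4-5: Δb = 1.3 m, d̄ = (1.10+1.01)/2 = 1.055, v̄ = (0.46+0.57)/2 = 0.515 → q = 1.3×1.055×0.515 = 0.7063 m³/s
Panel 5-6: Δb = 5.8 m, d̄ = (1.01+0.20)/2 = 0.605, v̄ = (0.57+0.21)/2 = 0.39 → q = 5.8×0.605×0.39 = 1.369 m³/s
Q = Σ q = 5.273 m³/s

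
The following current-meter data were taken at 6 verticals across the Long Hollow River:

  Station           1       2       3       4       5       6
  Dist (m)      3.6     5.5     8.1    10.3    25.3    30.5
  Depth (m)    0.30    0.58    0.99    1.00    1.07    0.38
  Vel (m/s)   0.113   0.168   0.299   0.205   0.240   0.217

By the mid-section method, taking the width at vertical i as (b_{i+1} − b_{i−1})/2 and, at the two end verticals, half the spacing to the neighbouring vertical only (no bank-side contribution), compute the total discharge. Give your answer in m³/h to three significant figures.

19900 m³/h

w_1 = (5.5 − 3.6)/2 = 0.95 m; q_1 = 0.113 × 0.30 × 0.95 = 0.03221 m³/s
w_2 = (8.1 − 3.6)/2 = 2.25 m; q_2 = 0.168 × 0.58 × 2.25 = 0.2192 m³/s
w_3 = (10.3 − 5.5)/2 = 2.4 m; q_3 = 0.299 × 0.99 × 2.4 = 0.7104 m³/s
w_4 = (25.3 − 8.1)/2 = 8.6 m; q_4 = 0.205 × 1.00 × 8.6 = 1.763 m³/s
w_5 = (30.5 − 10.3)/2 = 10.1 m; q_5 = 0.240 × 1.07 × 10.1 = 2.594 m³/s
w_6 = (30.5 − 25.3)/2 = 2.6 m; q_6 = 0.217 × 0.38 × 2.6 = 0.2144 m³/s
Q = Σ qᵢ = 5.533 m³/s
= 5.533 × 3600 = 19920 m³/h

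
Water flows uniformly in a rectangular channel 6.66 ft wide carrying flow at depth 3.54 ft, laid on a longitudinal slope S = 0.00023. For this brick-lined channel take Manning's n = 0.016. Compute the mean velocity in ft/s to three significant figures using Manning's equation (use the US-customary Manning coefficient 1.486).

2.02 ft/s

A = b·y = 6.66 × 3.54 = 23.58 ft²
P = b + 2y = 6.66 + 2×3.54 = 13.74 ft
R = A/P = 23.58/13.74 = 1.716 ft
Q = (1.486/n)·A·R^(2/3)·S^(1/2) = (1.486/0.016) × 23.58 × 1.716^(2/3) × 0.00023^(1/2) = 47.60 ft³/s
V = Q/A = 47.60/23.58 = 2.019 ft/s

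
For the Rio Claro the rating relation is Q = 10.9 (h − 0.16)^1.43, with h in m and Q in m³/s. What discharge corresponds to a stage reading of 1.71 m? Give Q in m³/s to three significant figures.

20.4 m³/s

Q = 10.9 × (1.71 − 0.16)^1.43 = 10.9 × 1.55^1.43 = 20.40 m³/s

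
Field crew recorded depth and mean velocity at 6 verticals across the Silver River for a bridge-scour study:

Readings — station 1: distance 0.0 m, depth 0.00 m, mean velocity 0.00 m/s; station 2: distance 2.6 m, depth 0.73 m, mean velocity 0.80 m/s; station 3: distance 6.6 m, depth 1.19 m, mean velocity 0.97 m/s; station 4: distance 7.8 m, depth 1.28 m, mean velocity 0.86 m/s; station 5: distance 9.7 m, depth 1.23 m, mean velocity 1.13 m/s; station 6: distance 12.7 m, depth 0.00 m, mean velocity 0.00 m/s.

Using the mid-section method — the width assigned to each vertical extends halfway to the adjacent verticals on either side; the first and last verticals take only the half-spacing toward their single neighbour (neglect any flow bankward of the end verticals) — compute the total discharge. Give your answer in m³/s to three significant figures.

10.0 m³/s

w_2 = (6.6 − 0.0)/2 = 3.3 m; q_2 = 0.80 × 0.73 × 3.3 = 1.927 m³/s
w_3 = (7.8 − 2.6)/2 = 2.6 m; q_3 = 0.97 × 1.19 × 2.6 = 3.001 m³/s
w_4 = (9.7 − 6.6)/2 = 1.55 m; q_4 = 0.86 × 1.28 × 1.55 = 1.706 m³/s
w_5 = (12.7 − 7.8)/2 = 2.45 m; q_5 = 1.13 × 1.23 × 2.45 = 3.405 m³/s
Stations 1, 6 contribute zero (depth or velocity is 0).
Q = Σ qᵢ = 10.04 m³/s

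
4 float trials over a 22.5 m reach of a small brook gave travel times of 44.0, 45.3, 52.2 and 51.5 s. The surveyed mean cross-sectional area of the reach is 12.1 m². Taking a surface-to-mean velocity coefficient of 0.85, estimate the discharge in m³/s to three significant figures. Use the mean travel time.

t̄ = (44.0 + 45.3 + 52.2 + 51.5) / 4 = 48.25 s
v_surface = L / t̄ = 22.5 / 48.25 = 0.4663 m/s
v_mean = 0.85 × 0.4663 = 0.3964 m/s
Q = A × v_mean = 12.1 × 0.3964 = 4.796 m³/s

4.80 m³/s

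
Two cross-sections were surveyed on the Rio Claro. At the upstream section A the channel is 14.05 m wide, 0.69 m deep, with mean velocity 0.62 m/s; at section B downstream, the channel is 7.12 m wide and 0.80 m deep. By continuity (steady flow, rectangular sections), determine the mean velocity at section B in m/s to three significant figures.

1.06 m/s

Q = A₁V₁ = (14.05×0.69) × 0.62 = 6.011 m³/s
A₂ = 7.12 × 0.80 = 5.696 m²
V₂ = Q/A₂ = 6.011/5.696 = 1.055 m/s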